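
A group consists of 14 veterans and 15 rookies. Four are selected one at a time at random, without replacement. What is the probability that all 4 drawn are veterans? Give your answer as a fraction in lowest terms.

Multiply the conditional probabilities at each draw: 14/29 · 13/28 · 12/27 · 11/26 = 24024/570024 = 11/261.

11/261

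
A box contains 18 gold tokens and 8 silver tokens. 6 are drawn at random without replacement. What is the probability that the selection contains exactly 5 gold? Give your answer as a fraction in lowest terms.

4896/16445

Total number of selections: C(26,6) = 230230.
Selections with exactly 5 gold: choose 5 of the 18 gold and 1 of the 8 silver, C(18,5)·C(8,1) = 8568·8 = 68544.
Probability = 68544/230230 = 4896/16445.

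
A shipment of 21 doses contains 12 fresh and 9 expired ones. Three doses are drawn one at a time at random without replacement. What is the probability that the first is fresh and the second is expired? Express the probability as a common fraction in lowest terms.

Multiply the conditional probabilities at each draw: 12/21 · 9/20 = 108/420 = 9/35.

9/35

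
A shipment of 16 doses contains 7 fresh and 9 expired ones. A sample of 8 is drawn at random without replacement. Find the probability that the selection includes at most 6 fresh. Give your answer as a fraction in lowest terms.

1429/1430

There are C(16,8) = 12870 ways to choose the 8.
The complement is exactly 7 fresh: C(7,7)·C(9,1) = 9.
Probability = 1 − 9/12870 = 12861/12870 = 1429/1430.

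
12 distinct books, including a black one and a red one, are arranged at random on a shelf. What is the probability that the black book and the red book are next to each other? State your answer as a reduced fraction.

There are 12! = 479001600 arrangements.
Treat the black book and the red book as a block: 11! arrangements of the blocks × 2 orders within the block = 2·39916800 = 79833600.
Probability = 79833600/479001600 = 1/6.

1/6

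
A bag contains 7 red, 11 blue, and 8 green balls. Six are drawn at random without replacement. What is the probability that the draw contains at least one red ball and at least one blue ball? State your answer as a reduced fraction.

2573/2990

There are C(26,6) = 230230 possible draws.
By inclusion-exclusion on the complements, draws missing all red or all blue: C(19,6) + C(15,6) − C(8,6) = 27132 + 5005 − 28 = 32109.
So draws with at least one of each: 230230 − 32109 = 198121, probability 198121/230230 = 2573/2990.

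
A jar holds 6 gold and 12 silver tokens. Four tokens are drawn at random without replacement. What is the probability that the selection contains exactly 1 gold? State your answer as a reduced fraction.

There are C(18,4) = 3060 ways to choose 4 from 18.
Selections with exactly 1 gold: choose 1 of the 6 gold and 3 of the 12 silver, C(6,1)·C(12,3) = 6·220 = 1320.
Probability = 1320/3060 = 22/51.

22/51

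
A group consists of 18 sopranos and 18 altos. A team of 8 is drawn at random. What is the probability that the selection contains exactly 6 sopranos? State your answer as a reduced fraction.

The sample space is all 8-subsets of the 36: C(36,8) = 30260340.
Selections with exactly 6 sopranos: choose 6 of the 18 sopranos and 2 of the 18 altos, C(18,6)·C(18,2) = 18564·153 = 2840292.
Probability = 2840292/30260340 = 4641/49445.

4641/49445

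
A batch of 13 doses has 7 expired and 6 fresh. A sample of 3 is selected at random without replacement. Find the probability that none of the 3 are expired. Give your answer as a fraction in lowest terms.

10/143

There are C(13,3) = 286 possible selections.
Selections with no expired (all fresh): C(6,3) = 20.
Probability = 20/286 = 10/143.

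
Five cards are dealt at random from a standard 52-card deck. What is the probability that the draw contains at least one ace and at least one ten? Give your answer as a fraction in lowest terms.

There are C(52,5) = 2598960 possible draws.
By inclusion-exclusion on the complements, draws missing all aces or all tens: C(48,5) + C(48,5) − C(44,5) = 1712304 + 1712304 − 1086008 = 2338600.
So draws with at least one of each: 2598960 − 2338600 = 260360, probability 260360/2598960 = 6509/64974.

6509/64974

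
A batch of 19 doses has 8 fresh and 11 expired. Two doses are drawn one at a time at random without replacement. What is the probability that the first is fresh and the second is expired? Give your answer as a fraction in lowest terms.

44/171

Multiply the conditional probabilities at each draw: 8/19 · 11/18 = 88/342 = 44/171.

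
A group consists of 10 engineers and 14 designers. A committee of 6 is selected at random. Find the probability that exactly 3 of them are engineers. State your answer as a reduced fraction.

1560/4807

The sample space is all 6-subsets of the 24: C(24,6) = 134596.
Selections with exactly 3 engineers: choose 3 of the 10 engineers and 3 of the 14 designers, C(10,3)·C(14,3) = 120·364 = 43680.
Probability = 43680/134596 = 1560/4807.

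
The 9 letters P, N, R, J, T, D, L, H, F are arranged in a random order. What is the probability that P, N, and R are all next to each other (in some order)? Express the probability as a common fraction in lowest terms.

1/12

There are 9! = 362880 arrangements.
Treat the three as one block: 7! placements × 3! orders within the block = 5040·6 = 30240.
Probability = 30240/362880 = 1/12.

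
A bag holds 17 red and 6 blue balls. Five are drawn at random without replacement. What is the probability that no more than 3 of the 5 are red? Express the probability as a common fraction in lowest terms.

1883/4807

There are C(23,5) = 33649 ways to choose the 5.
Count the complement (more than 3 red): C(17,4)·C(6,1) + C(17,5)·C(6,0) = 14280 + 6188 = 20468.
Probability = 1 − 20468/33649 = 13181/33649 = 1883/4807.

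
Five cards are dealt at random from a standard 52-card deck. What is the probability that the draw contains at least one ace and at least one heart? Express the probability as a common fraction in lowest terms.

There are C(52,5) = 2598960 possible draws.
By inclusion-exclusion on the complements, draws missing all aces or all hearts: C(48,5) + C(39,5) − C(36,5) = 1712304 + 575757 − 376992 = 1911069.
So draws with at least one of each: 2598960 − 1911069 = 687891, probability 687891/2598960 = 229297/866320.

229297/866320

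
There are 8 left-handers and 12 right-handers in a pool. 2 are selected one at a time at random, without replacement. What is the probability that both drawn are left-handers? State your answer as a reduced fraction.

Multiply the conditional probabilities at each draw: 8/20 · 7/19 = 56/380 = 14/95.

14/95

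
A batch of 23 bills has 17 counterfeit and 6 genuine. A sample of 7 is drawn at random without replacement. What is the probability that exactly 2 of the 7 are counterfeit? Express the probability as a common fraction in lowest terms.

There are C(23,7) = 245157 ways to choose 7 from 23.
Selections with exactly 2 counterfeit: choose 2 of the 17 counterfeit and 5 of the 6 genuine, C(17,2)·C(6,5) = 136·6 = 816.
Probability = 816/245157 = 16/4807.

16/4807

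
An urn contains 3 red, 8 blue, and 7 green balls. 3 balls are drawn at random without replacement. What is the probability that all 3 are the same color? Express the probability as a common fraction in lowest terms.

23/204

There are C(18,3) = 816 ways to draw 3 balls.
All same color: C(3,3) + C(8,3) + C(7,3) = 1 + 56 + 35 = 92.
Probability = 92/816 = 23/204.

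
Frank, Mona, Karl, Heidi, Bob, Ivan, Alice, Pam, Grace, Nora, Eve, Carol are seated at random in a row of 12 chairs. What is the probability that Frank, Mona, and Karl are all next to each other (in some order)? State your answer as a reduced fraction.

1/22

There are 12! = 479001600 arrangements.
Treat the three as one block: 10! placements × 3! orders within the block = 3628800·6 = 21772800.
Probability = 21772800/479001600 = 1/22.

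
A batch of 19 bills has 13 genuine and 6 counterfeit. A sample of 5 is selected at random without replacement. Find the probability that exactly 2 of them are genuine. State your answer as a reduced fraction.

Total number of selections: C(19,5) = 11628.
Selections with exactly 2 genuine: choose 2 of the 13 genuine and 3 of the 6 counterfeit, C(13,2)·C(6,3) = 78·20 = 1560.
Probability = 1560/11628 = 130/969.

130/969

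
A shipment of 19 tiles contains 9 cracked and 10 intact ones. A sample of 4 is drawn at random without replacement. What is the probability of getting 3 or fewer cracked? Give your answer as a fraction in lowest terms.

625/646

Total selections: C(19,4) = 3876.
The complement is exactly 4 cracked: C(9,4)·C(10,0) = 126.
Probability = 1 − 126/3876 = 3750/3876 = 625/646.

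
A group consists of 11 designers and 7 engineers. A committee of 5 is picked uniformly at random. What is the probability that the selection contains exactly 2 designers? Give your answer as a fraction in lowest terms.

The sample space is all 5-subsets of the 18: C(18,5) = 8568.
Selections with exactly 2 designers: choose 2 of the 11 designers and 3 of the 7 engineers, C(11,2)·C(7,3) = 55·35 = 1925.
Probability = 1925/8568 = 275/1224.

275/1224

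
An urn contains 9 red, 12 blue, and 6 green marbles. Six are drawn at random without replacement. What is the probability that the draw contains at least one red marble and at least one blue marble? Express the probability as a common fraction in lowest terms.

45407/49335

There are C(27,6) = 296010 possible draws.
By inclusion-exclusion on the complements, draws missing all red or all blue: C(18,6) + C(15,6) − C(6,6) = 18564 + 5005 − 1 = 23568.
So draws with at least one of each: 296010 − 23568 = 272442, probability 272442/296010 = 45407/49335.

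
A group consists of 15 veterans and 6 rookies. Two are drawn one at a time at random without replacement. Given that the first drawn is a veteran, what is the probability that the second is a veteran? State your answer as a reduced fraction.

7/10

After removing one veteran, 20 remain: 14 veterans and 6 rookies.
So the probability the next is a veteran is 14/20 = 7/10.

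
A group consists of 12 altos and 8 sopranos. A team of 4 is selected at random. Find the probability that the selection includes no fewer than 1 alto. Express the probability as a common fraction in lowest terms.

There are C(20,4) = 4845 ways to choose the 4.
Favorable selections (no fewer than 1 alto): C(12,1)·C(8,3) + C(12,2)·C(8,2) + C(12,3)·C(8,1) + C(12,4)·C(8,0) = 672 + 1848 + 1760 + 495 = 4775.
Probability = 4775/4845 = 955/969.

955/969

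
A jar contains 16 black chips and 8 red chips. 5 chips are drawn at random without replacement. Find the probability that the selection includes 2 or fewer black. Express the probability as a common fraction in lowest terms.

47/253

Total selections: C(24,5) = 42504.
Favorable selections (2 or fewer black): C(16,0)·C(8,5) + C(16,1)·C(8,4) + C(16,2)·C(8,3) = 56 + 1120 + 6720 = 7896.
Probability = 7896/42504 = 47/253.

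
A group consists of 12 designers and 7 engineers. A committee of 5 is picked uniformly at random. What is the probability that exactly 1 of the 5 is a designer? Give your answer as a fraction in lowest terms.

The sample space is all 5-subsets of the 19: C(19,5) = 11628.
Selections with exactly 1 designer: choose 1 of the 12 designers and 4 of the 7 engineers, C(12,1)·C(7,4) = 12·35 = 420.
Probability = 420/11628 = 35/969.

35/969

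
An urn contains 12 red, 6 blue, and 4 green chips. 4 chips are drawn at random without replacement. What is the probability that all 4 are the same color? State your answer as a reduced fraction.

There are C(22,4) = 7315 ways to draw 4 chips.
All same color: C(12,4) + C(6,4) + C(4,4) = 495 + 15 + 1 = 511.
Probability = 511/7315 = 73/1045.

73/1045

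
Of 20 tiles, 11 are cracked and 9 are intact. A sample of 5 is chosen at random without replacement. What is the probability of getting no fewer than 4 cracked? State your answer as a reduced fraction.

143/646

Total selections: C(20,5) = 15504.
Favorable selections (no fewer than 4 cracked): C(11,4)·C(9,1) + C(11,5)·C(9,0) = 2970 + 462 = 3432.
Probability = 3432/15504 = 143/646.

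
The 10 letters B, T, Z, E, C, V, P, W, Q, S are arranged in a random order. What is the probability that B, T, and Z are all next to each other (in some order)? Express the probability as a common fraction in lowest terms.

There are 10! = 3628800 arrangements.
Treat the three as one block: 8! placements × 3! orders within the block = 40320·6 = 241920.
Probability = 241920/3628800 = 1/15.

1/15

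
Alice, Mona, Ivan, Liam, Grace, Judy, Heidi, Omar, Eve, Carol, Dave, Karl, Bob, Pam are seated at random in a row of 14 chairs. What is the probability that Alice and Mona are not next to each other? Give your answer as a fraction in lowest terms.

There are 14! = 87178291200 arrangements.
Arrangements with Alice and Mona adjacent: 2·13! = 12454041600.
So not adjacent: 87178291200 − 12454041600 = 74724249600, probability 74724249600/87178291200 = 6/7.

6/7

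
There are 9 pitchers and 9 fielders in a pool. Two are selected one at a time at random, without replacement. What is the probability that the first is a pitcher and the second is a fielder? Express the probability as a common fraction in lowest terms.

Multiply the conditional probabilities at each draw: 9/18 · 9/17 = 81/306 = 9/34.

9/34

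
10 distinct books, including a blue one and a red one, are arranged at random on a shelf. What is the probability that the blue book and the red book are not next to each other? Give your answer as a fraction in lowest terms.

4/5

There are 10! = 3628800 arrangements.
Arrangements with the blue book and the red book adjacent: 2·9! = 725760.
So not adjacent: 3628800 − 725760 = 2903040, probability 2903040/3628800 = 4/5.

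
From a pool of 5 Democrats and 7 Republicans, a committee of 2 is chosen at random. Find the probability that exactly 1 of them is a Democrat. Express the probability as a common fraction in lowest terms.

35/66

There are C(12,2) = 66 ways to choose 2 from 12.
Selections with exactly 1 Democrat: choose 1 of the 5 Democrats and 1 of the 7 Republicans, C(5,1)·C(7,1) = 5·7 = 35.
Probability = 35/66.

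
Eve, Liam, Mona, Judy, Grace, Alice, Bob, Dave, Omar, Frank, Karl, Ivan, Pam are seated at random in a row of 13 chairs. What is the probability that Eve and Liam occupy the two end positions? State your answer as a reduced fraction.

There are 13! = 6227020800 arrangements.
Place Eve and Liam at the ends in 2 ways, arrange the remaining 11 in 11! = 39916800 ways: 2·39916800 = 79833600.
Probability = 79833600/6227020800 = 1/78.

1/78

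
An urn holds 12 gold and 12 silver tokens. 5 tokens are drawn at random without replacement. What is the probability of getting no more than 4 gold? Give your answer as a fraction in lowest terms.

There are C(24,5) = 42504 ways to choose the 5.
Favorable selections (no more than 4 gold): C(12,0)·C(12,5) + C(12,1)·C(12,4) + C(12,2)·C(12,3) + C(12,3)·C(12,2) + C(12,4)·C(12,1) = 792 + 5940 + 14520 + 14520 + 5940 = 41712.
Probability = 41712/42504 = 158/161.

158/161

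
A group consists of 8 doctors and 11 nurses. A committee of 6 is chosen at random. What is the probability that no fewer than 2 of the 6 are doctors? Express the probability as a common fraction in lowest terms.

547/646

There are C(19,6) = 27132 ways to choose the 6.
Count the complement (fewer than 2 doctors): C(8,0)·C(11,6) + C(8,1)·C(11,5) = 462 + 3696 = 4158.
Probability = 1 − 4158/27132 = 22974/27132 = 547/646.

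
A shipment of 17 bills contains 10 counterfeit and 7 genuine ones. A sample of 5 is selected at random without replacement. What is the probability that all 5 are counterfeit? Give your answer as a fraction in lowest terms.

There are C(17,5) = 6188 possible selections.
Selections with all counterfeit: C(10,5) = 252.
Probability = 252/6188 = 9/221.

9/221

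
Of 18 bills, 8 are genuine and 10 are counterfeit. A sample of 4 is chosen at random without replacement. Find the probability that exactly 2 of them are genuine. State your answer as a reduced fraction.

The sample space is all 4-subsets of the 18: C(18,4) = 3060.
Selections with exactly 2 genuine: choose 2 of the 8 genuine and 2 of the 10 counterfeit, C(8,2)·C(10,2) = 28·45 = 1260.
Probability = 1260/3060 = 7/17.

7/17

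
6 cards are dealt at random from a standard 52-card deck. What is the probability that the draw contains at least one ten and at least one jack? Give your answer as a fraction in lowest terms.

There are C(52,6) = 20358520 possible draws.
By inclusion-exclusion on the complements, draws missing all tens or all jacks: C(48,6) + C(48,6) − C(44,6) = 12271512 + 12271512 − 7059052 = 17483972.
So draws with at least one of each: 20358520 − 17483972 = 2874548, probability 2874548/20358520 = 718637/5089630.

718637/5089630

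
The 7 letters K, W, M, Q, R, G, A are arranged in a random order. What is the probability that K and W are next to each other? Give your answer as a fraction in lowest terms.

2/7

There are 7! = 5040 arrangements.
Treat K and W as a block: 6! arrangements of the blocks × 2 orders within the block = 2·720 = 1440.
Probability = 1440/5040 = 2/7.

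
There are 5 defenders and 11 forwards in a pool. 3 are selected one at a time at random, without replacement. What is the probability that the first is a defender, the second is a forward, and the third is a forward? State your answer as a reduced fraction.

Multiply the conditional probabilities at each draw: 5/16 · 11/15 · 10/14 = 550/3360 = 55/336.

55/336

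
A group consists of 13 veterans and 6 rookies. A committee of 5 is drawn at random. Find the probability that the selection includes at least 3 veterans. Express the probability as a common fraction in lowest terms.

3289/3876

There are C(19,5) = 11628 ways to choose the 5.
Favorable selections (at least 3 veterans): C(13,3)·C(6,2) + C(13,4)·C(6,1) + C(13,5)·C(6,0) = 4290 + 4290 + 1287 = 9867.
Probability = 9867/11628 = 3289/3876.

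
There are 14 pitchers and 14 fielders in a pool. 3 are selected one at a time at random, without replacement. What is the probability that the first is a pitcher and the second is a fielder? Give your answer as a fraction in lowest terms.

7/27

Multiply the conditional probabilities at each draw: 14/28 · 14/27 = 196/756 = 7/27.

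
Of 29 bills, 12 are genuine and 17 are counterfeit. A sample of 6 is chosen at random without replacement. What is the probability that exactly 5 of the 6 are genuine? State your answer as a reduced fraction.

There are C(29,6) = 475020 ways to choose 6 from 29.
Selections with exactly 5 genuine: choose 5 of the 12 genuine and 1 of the 17 counterfeit, C(12,5)·C(17,1) = 792·17 = 13464.
Probability = 13464/475020 = 374/13195.

374/13195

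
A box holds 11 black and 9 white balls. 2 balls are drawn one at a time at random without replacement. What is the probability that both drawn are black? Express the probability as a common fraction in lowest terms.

Multiply the conditional probabilities at each draw: 11/20 · 10/19 = 110/380 = 11/38.

11/38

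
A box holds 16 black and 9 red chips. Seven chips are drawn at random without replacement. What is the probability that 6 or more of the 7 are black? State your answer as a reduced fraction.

1898/10925

There are C(25,7) = 480700 ways to choose the 7.
Favorable selections (6 or more black): C(16,6)·C(9,1) + C(16,7)·C(9,0) = 72072 + 11440 = 83512.
Probability = 83512/480700 = 1898/10925.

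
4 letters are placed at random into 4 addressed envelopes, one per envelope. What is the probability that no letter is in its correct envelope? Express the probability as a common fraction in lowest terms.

3/8

There are 4! = 24 assignments.
By inclusion-exclusion, assignments with no fixed points: C(4,0)·4! − C(4,1)·3! + C(4,2)·2! − C(4,3)·1! + C(4,4)·0! = 9.
Probability = 9/24 = 3/8.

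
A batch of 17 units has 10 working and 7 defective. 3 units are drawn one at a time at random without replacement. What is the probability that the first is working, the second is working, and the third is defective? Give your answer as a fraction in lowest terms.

Multiply the conditional probabilities at each draw: 10/17 · 9/16 · 7/15 = 630/4080 = 21/136.

21/136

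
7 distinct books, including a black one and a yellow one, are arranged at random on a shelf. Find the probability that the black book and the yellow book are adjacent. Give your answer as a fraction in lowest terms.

2/7

There are 7! = 5040 arrangements.
Treat the black book and the yellow book as a block: 6! arrangements of the blocks × 2 orders within the block = 2·720 = 1440.
Probability = 1440/5040 = 2/7.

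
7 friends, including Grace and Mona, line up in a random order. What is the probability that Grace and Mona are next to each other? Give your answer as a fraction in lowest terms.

There are 7! = 5040 arrangements.
Treat Grace and Mona as a block: 6! arrangements of the blocks × 2 orders within the block = 2·720 = 1440.
Probability = 1440/5040 = 2/7.

2/7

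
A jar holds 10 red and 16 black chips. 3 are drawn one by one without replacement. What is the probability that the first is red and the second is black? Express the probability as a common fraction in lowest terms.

16/65

Multiply the conditional probabilities at each draw: 10/26 · 16/25 = 160/650 = 16/65.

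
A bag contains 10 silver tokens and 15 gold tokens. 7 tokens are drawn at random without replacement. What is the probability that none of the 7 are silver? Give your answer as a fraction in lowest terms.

117/8740

There are C(25,7) = 480700 possible selections.
Selections with no silver (all gold): C(15,7) = 6435.
Probability = 6435/480700 = 117/8740.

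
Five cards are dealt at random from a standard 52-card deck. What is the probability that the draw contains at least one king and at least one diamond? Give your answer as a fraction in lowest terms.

229297/866320

There are C(52,5) = 2598960 possible draws.
By inclusion-exclusion on the complements, draws missing all kings or all diamonds: C(48,5) + C(39,5) − C(36,5) = 1712304 + 575757 − 376992 = 1911069.
So draws with at least one of each: 2598960 − 1911069 = 687891, probability 687891/2598960 = 229297/866320.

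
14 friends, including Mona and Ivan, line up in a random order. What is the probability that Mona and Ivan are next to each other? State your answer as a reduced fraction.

1/7

There are 14! = 87178291200 arrangements.
Treat Mona and Ivan as a block: 13! arrangements of the blocks × 2 orders within the block = 2·6227020800 = 12454041600.
Probability = 12454041600/87178291200 = 1/7.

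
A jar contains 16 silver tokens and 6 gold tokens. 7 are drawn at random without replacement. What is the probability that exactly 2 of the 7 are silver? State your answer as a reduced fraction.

15/3553

There are C(22,7) = 170544 ways to choose 7 from 22.
Selections with exactly 2 silver: choose 2 of the 16 silver and 5 of the 6 gold, C(16,2)·C(6,5) = 120·6 = 720.
Probability = 720/170544 = 15/3553.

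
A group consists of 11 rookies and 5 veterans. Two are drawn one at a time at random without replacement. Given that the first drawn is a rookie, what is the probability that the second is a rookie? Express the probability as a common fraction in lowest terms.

2/3

After removing one rookie, 15 remain: 10 rookies and 5 veterans.
So the probability the next is a rookie is 10/15 = 2/3.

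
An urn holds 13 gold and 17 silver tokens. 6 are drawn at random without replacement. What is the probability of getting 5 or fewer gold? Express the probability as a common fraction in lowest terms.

15181/15225

There are C(30,6) = 593775 ways to choose the 6.
The complement is exactly 6 gold: C(13,6)·C(17,0) = 1716.
Probability = 1 − 1716/593775 = 592059/593775 = 15181/15225.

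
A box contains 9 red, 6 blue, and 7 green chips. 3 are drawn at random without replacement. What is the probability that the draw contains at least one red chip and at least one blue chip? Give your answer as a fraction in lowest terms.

There are C(22,3) = 1540 possible draws.
By inclusion-exclusion on the complements, draws missing all red or all blue: C(13,3) + C(16,3) − C(7,3) = 286 + 560 − 35 = 811.
So draws with at least one of each: 1540 − 811 = 729, probability 729/1540.

729/1540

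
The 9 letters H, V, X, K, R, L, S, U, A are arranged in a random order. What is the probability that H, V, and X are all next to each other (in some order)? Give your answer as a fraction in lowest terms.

1/12

There are 9! = 362880 arrangements.
Treat the three as one block: 7! placements × 3! orders within the block = 5040·6 = 30240.
Probability = 30240/362880 = 1/12.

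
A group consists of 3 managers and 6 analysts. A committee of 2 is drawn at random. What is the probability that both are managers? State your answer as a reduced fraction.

There are C(9,2) = 36 possible selections.
Selections with all managers: C(3,2) = 3.
Probability = 3/36 = 1/12.

1/12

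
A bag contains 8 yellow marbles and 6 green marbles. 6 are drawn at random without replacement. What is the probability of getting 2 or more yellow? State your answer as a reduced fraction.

Total selections: C(14,6) = 3003.
Favorable selections (2 or more yellow): C(8,2)·C(6,4) + C(8,3)·C(6,3) + C(8,4)·C(6,2) + C(8,5)·C(6,1) + C(8,6)·C(6,0) = 420 + 1120 + 1050 + 336 + 28 = 2954.
Probability = 2954/3003 = 422/429.

422/429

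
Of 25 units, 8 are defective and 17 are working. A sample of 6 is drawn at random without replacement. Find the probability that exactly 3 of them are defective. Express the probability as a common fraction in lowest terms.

Total number of selections: C(25,6) = 177100.
Selections with exactly 3 defective: choose 3 of the 8 defective and 3 of the 17 working, C(8,3)·C(17,3) = 56·680 = 38080.
Probability = 38080/177100 = 272/1265.

272/1265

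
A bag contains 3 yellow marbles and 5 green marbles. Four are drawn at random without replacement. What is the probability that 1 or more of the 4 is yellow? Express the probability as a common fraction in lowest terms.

Total selections: C(8,4) = 70.
Favorable selections (1 or more yellow): C(3,1)·C(5,3) + C(3,2)·C(5,2) + C(3,3)·C(5,1) = 30 + 30 + 5 = 65.
Probability = 65/70 = 13/14.

13/14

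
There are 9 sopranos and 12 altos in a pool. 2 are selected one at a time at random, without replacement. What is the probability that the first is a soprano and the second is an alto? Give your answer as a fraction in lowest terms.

9/35

Multiply the conditional probabilities at each draw: 9/21 · 12/20 = 108/420 = 9/35.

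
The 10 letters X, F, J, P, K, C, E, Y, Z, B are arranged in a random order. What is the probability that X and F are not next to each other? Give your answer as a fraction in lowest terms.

4/5

There are 10! = 3628800 arrangements.
Arrangements with X and F adjacent: 2·9! = 725760.
So not adjacent: 3628800 − 725760 = 2903040, probability 2903040/3628800 = 4/5.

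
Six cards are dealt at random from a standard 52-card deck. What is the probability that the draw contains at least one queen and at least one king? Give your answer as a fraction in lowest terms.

718637/5089630

There are C(52,6) = 20358520 possible draws.
By inclusion-exclusion on the complements, draws missing all queens or all kings: C(48,6) + C(48,6) − C(44,6) = 12271512 + 12271512 − 7059052 = 17483972.
So draws with at least one of each: 20358520 − 17483972 = 2874548, probability 2874548/20358520 = 718637/5089630.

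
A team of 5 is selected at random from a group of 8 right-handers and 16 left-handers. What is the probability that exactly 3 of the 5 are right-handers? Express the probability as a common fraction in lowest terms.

40/253

Total number of selections: C(24,5) = 42504.
Selections with exactly 3 right-handers: choose 3 of the 8 right-handers and 2 of the 16 left-handers, C(8,3)·C(16,2) = 56·120 = 6720.
Probability = 6720/42504 = 40/253.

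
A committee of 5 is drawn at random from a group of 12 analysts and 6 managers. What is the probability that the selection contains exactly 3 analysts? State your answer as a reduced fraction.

275/714

The sample space is all 5-subsets of the 18: C(18,5) = 8568.
Selections with exactly 3 analysts: choose 3 of the 12 analysts and 2 of the 6 managers, C(12,3)·C(6,2) = 220·15 = 3300.
Probability = 3300/8568 = 275/714.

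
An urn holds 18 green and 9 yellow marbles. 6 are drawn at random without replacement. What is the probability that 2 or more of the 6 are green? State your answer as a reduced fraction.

48943/49335

There are C(27,6) = 296010 ways to choose the 6.
Count the complement (fewer than 2 green): C(18,0)·C(9,6) + C(18,1)·C(9,5) = 84 + 2268 = 2352.
Probability = 1 − 2352/296010 = 293658/296010 = 48943/49335.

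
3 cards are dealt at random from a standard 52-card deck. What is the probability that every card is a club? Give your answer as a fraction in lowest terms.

There are C(52,3) = 22100 possible 3-card hands.
Hands that are all clubs: C(13,3) = 286.
Probability = 286/22100 = 11/850.

11/850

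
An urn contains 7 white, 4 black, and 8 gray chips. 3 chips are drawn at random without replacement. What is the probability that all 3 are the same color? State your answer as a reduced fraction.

There are C(19,3) = 969 ways to draw 3 chips.
All same color: C(7,3) + C(4,3) + C(8,3) = 35 + 4 + 56 = 95.
Probability = 95/969 = 5/51.

5/51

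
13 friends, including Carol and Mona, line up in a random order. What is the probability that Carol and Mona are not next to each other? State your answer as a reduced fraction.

11/13

There are 13! = 6227020800 arrangements.
Arrangements with Carol and Mona adjacent: 2·12! = 958003200.
So not adjacent: 6227020800 − 958003200 = 5269017600, probability 5269017600/6227020800 = 11/13.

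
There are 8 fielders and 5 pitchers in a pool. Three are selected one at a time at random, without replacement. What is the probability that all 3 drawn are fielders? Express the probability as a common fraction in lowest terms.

28/143

Multiply the conditional probabilities at each draw: 8/13 · 7/12 · 6/11 = 336/1716 = 28/143.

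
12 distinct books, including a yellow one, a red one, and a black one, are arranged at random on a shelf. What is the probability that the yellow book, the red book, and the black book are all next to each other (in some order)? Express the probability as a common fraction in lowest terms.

There are 12! = 479001600 arrangements.
Treat the three as one block: 10! placements × 3! orders within the block = 3628800·6 = 21772800.
Probability = 21772800/479001600 = 1/22.

1/22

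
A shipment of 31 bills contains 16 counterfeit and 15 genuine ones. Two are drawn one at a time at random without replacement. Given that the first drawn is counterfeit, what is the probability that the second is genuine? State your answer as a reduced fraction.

1/2

After removing one counterfeit, 30 remain: 15 counterfeit and 15 genuine.
So the probability the next is genuine is 15/30 = 1/2.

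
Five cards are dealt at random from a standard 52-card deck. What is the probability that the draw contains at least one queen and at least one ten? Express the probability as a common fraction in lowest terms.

6509/64974

There are C(52,5) = 2598960 possible draws.
By inclusion-exclusion on the complements, draws missing all queens or all tens: C(48,5) + C(48,5) − C(44,5) = 1712304 + 1712304 − 1086008 = 2338600.
So draws with at least one of each: 2598960 − 2338600 = 260360, probability 260360/2598960 = 6509/64974.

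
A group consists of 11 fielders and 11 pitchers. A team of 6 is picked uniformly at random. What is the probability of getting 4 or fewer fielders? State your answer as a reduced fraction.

299/323

There are C(22,6) = 74613 ways to choose the 6.
Count the complement (more than 4 fielders): C(11,5)·C(11,1) + C(11,6)·C(11,0) = 5082 + 462 = 5544.
Probability = 1 − 5544/74613 = 69069/74613 = 299/323.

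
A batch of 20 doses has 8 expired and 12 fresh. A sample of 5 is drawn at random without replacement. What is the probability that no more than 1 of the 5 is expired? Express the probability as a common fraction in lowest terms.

Total selections: C(20,5) = 15504.
Favorable selections (no more than 1 expired): C(8,0)·C(12,5) + C(8,1)·C(12,4) = 792 + 3960 = 4752.
Probability = 4752/15504 = 99/323.

99/323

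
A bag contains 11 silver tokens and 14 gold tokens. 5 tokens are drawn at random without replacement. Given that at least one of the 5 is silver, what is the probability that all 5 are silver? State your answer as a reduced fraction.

3/332

Work in counts. Selections with at least one silver: C(25,5) − C(14,5) = 53130 − 2002 = 51128.
Of those, selections where all 5 are silver: C(11,5) = 462.
Conditional probability = 462/51128 = 3/332.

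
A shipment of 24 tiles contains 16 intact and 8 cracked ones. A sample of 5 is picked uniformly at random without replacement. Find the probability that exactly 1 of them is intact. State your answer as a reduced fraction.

Total number of selections: C(24,5) = 42504.
Selections with exactly 1 intact: choose 1 of the 16 intact and 4 of the 8 cracked, C(16,1)·C(8,4) = 16·70 = 1120.
Probability = 1120/42504 = 20/759.

20/759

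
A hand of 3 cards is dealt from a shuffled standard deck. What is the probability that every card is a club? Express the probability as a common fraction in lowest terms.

There are C(52,3) = 22100 possible 3-card hands.
Hands that are all clubs: C(13,3) = 286.
Probability = 286/22100 = 11/850.

11/850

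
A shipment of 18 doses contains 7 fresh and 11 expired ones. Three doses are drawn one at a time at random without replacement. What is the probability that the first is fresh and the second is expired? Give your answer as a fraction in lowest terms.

Multiply the conditional probabilities at each draw: 7/18 · 11/17 = 77/306.

77/306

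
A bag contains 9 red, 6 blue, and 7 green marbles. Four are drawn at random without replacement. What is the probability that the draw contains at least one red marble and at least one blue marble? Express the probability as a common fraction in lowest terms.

There are C(22,4) = 7315 possible draws.
By inclusion-exclusion on the complements, draws missing all red or all blue: C(13,4) + C(16,4) − C(7,4) = 715 + 1820 − 35 = 2500.
So draws with at least one of each: 7315 − 2500 = 4815, probability 4815/7315 = 963/1463.

963/1463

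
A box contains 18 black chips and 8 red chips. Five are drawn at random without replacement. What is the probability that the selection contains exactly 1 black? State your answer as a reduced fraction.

63/3289

Total number of selections: C(26,5) = 65780.
Selections with exactly 1 black: choose 1 of the 18 black and 4 of the 8 red, C(18,1)·C(8,4) = 18·70 = 1260.
Probability = 1260/65780 = 63/3289.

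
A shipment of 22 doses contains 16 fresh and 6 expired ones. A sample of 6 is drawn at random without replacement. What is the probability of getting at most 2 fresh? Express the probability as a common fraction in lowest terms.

Total selections: C(22,6) = 74613.
Favorable selections (at most 2 fresh): C(16,0)·C(6,6) + C(16,1)·C(6,5) + C(16,2)·C(6,4) = 1 + 96 + 1800 = 1897.
Probability = 1897/74613 = 271/10659.

271/10659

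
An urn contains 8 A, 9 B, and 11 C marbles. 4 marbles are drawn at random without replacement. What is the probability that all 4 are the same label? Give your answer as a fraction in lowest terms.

526/20475

There are C(28,4) = 20475 ways to draw 4 marbles.
All same label: C(8,4) + C(9,4) + C(11,4) = 70 + 126 + 330 = 526.
Probability = 526/20475.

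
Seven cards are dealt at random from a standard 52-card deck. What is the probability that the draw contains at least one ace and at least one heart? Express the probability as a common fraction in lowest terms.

There are C(52,7) = 133784560 possible draws.
By inclusion-exclusion on the complements, draws missing all aces or all hearts: C(48,7) + C(39,7) − C(36,7) = 73629072 + 15380937 − 8347680 = 80662329.
So draws with at least one of each: 133784560 − 80662329 = 53122231, probability 53122231/133784560.

53122231/133784560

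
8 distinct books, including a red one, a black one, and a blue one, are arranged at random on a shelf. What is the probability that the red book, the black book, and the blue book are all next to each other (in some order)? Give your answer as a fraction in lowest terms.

3/28

There are 8! = 40320 arrangements.
Treat the three as one block: 6! placements × 3! orders within the block = 720·6 = 4320.
Probability = 4320/40320 = 3/28.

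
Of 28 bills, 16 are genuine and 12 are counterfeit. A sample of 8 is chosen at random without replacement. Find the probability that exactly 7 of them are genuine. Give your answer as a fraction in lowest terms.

64/1449

Total number of selections: C(28,8) = 3108105.
Selections with exactly 7 genuine: choose 7 of the 16 genuine and 1 of the 12 counterfeit, C(16,7)·C(12,1) = 11440·12 = 137280.
Probability = 137280/3108105 = 64/1449.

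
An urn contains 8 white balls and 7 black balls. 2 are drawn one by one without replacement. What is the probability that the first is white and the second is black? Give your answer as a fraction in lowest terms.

Multiply the conditional probabilities at each draw: 8/15 · 7/14 = 56/210 = 4/15.

4/15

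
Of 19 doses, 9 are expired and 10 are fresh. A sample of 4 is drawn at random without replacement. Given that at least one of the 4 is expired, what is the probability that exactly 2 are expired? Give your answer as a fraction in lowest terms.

Work in counts. Selections with at least one expired: C(19,4) − C(10,4) = 3876 − 210 = 3666.
Of those, selections where exactly 2 are expired: C(9,2)·C(10,2) = 36·45 = 1620.
Conditional probability = 1620/3666 = 270/611.

270/611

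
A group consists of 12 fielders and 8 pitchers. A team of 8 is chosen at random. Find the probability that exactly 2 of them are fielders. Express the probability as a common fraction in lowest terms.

Total number of selections: C(20,8) = 125970.
Selections with exactly 2 fielders: choose 2 of the 12 fielders and 6 of the 8 pitchers, C(12,2)·C(8,6) = 66·28 = 1848.
Probability = 1848/125970 = 308/20995.

308/20995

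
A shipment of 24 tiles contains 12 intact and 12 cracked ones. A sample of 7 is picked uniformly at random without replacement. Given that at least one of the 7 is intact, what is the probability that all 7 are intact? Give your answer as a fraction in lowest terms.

Work in counts. Selections with at least one intact: C(24,7) − C(12,7) = 346104 − 792 = 345312.
Of those, selections where all 7 are intact: C(12,7) = 792.
Conditional probability = 792/345312 = 1/436.

1/436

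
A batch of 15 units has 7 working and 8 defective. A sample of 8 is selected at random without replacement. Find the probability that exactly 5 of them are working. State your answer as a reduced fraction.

392/2145

There are C(15,8) = 6435 ways to choose 8 from 15.
Selections with exactly 5 working: choose 5 of the 7 working and 3 of the 8 defective, C(7,5)·C(8,3) = 21·56 = 1176.
Probability = 1176/6435 = 392/2145.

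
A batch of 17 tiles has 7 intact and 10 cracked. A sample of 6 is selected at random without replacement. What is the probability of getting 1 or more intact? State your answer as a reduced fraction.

Total selections: C(17,6) = 12376.
The complement is all 6 are cracked: C(10,6) = 210.
Probability = 1 − 210/12376 = 12166/12376 = 869/884.

869/884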